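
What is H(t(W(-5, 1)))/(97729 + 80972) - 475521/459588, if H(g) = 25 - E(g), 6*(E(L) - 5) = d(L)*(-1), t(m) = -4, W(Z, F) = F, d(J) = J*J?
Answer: -84965660893/82128835188 ≈ -1.0345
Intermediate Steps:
d(J) = J**2
E(L) = 5 - L**2/6 (E(L) = 5 + (L**2*(-1))/6 = 5 + (-L**2)/6 = 5 - L**2/6)
H(g) = 20 + g**2/6 (H(g) = 25 - (5 - g**2/6) = 25 + (-5 + g**2/6) = 20 + g**2/6)
H(t(W(-5, 1)))/(97729 + 80972) - 475521/459588 = (20 + (1/6)*(-4)**2)/(97729 + 80972) - 475521/459588 = (20 + (1/6)*16)/178701 - 475521*1/459588 = (20 + 8/3)*(1/178701) - 158507/153196 = (68/3)*(1/178701) - 158507/153196 = 68/536103 - 158507/153196 = -84965660893/82128835188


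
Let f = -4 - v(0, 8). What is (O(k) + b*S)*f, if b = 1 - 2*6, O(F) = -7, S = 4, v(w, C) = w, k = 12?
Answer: 204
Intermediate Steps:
f = -4 (f = -4 - 1*0 = -4 + 0 = -4)
b = -11 (b = 1 - 12 = -11)
(O(k) + b*S)*f = (-7 - 11*4)*(-4) = (-7 - 44)*(-4) = -51*(-4) = 204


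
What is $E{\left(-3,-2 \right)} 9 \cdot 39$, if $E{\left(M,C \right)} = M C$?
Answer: $2106$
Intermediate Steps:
$E{\left(M,C \right)} = C M$
$E{\left(-3,-2 \right)} 9 \cdot 39 = \left(-2\right) \left(-3\right) 9 \cdot 39 = 6 \cdot 9 \cdot 39 = 54 \cdot 39 = 2106$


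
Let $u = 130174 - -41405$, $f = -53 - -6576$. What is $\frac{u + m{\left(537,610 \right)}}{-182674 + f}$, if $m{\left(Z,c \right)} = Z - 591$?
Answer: $- \frac{57175}{58717} \approx -0.97374$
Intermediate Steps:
$f = 6523$ ($f = -53 + 6576 = 6523$)
$m{\left(Z,c \right)} = -591 + Z$
$u = 171579$ ($u = 130174 + 41405 = 171579$)
$\frac{u + m{\left(537,610 \right)}}{-182674 + f} = \frac{171579 + \left(-591 + 537\right)}{-182674 + 6523} = \frac{171579 - 54}{-176151} = 171525 \left(- \frac{1}{176151}\right) = - \frac{57175}{58717}$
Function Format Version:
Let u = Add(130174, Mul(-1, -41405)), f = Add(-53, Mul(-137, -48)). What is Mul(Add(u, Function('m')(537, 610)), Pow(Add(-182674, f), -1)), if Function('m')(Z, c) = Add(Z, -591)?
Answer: Rational(-57175, 58717) ≈ -0.97374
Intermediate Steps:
f = 6523 (f = Add(-53, 6576) = 6523)
Function('m')(Z, c) = Add(-591, Z)
u = 171579 (u = Add(130174, 41405) = 171579)
Mul(Add(u, Function('m')(537, 610)), Pow(Add(-182674, f), -1)) = Mul(Add(171579, Add(-591, 537)), Pow(Add(-182674, 6523), -1)) = Mul(Add(171579, -54), Pow(-176151, -1)) = Mul(171525, Rational(-1, 176151)) = Rational(-57175, 58717)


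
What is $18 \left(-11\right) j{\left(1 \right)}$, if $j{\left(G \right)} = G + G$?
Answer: $-396$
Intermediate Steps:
$j{\left(G \right)} = 2 G$
$18 \left(-11\right) j{\left(1 \right)} = 18 \left(-11\right) 2 \cdot 1 = \left(-198\right) 2 = -396$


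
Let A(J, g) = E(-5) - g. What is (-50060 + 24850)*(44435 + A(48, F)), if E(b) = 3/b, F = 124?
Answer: -1117065184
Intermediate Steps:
A(J, g) = -⅗ - g (A(J, g) = 3/(-5) - g = 3*(-⅕) - g = -⅗ - g)
(-50060 + 24850)*(44435 + A(48, F)) = (-50060 + 24850)*(44435 + (-⅗ - 1*124)) = -25210*(44435 + (-⅗ - 124)) = -25210*(44435 - 623/5) = -25210*221552/5 = -1117065184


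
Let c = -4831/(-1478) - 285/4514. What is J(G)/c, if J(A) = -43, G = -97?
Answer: -71720689/5346476 ≈ -13.415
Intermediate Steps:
c = 5346476/1667923 (c = -4831*(-1/1478) - 285*1/4514 = 4831/1478 - 285/4514 = 5346476/1667923 ≈ 3.2055)
J(G)/c = -43/5346476/1667923 = -43*1667923/5346476 = -71720689/5346476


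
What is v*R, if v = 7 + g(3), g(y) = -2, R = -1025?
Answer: -5125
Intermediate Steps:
v = 5 (v = 7 - 2 = 5)
v*R = 5*(-1025) = -5125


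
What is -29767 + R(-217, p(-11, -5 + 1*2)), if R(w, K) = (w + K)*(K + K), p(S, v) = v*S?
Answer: -41911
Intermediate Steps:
p(S, v) = S*v
R(w, K) = 2*K*(K + w) (R(w, K) = (K + w)*(2*K) = 2*K*(K + w))
-29767 + R(-217, p(-11, -5 + 1*2)) = -29767 + 2*(-11*(-5 + 1*2))*(-11*(-5 + 1*2) - 217) = -29767 + 2*(-11*(-5 + 2))*(-11*(-5 + 2) - 217) = -29767 + 2*(-11*(-3))*(-11*(-3) - 217) = -29767 + 2*33*(33 - 217) = -29767 + 2*33*(-184) = -29767 - 12144 = -41911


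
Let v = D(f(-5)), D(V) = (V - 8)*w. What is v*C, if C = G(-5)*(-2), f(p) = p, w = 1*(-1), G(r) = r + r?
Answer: 260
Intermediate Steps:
G(r) = 2*r
w = -1
D(V) = 8 - V (D(V) = (V - 8)*(-1) = (-8 + V)*(-1) = 8 - V)
v = 13 (v = 8 - 1*(-5) = 8 + 5 = 13)
C = 20 (C = (2*(-5))*(-2) = -10*(-2) = 20)
v*C = 13*20 = 260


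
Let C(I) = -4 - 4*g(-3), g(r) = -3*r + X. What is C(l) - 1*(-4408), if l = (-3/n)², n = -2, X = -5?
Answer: 4388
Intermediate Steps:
l = 9/4 (l = (-3/(-2))² = (-3*(-½))² = (3/2)² = 9/4 ≈ 2.2500)
g(r) = -5 - 3*r (g(r) = -3*r - 5 = -5 - 3*r)
C(I) = -20 (C(I) = -4 - 4*(-5 - 3*(-3)) = -4 - 4*(-5 + 9) = -4 - 4*4 = -4 - 16 = -20)
C(l) - 1*(-4408) = -20 - 1*(-4408) = -20 + 4408 = 4388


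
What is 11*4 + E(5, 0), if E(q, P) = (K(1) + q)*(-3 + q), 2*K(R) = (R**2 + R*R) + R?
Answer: 57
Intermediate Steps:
K(R) = R**2 + R/2 (K(R) = ((R**2 + R*R) + R)/2 = ((R**2 + R**2) + R)/2 = (2*R**2 + R)/2 = (R + 2*R**2)/2 = R**2 + R/2)
E(q, P) = (-3 + q)*(3/2 + q) (E(q, P) = (1*(1/2 + 1) + q)*(-3 + q) = (1*(3/2) + q)*(-3 + q) = (3/2 + q)*(-3 + q) = (-3 + q)*(3/2 + q))
11*4 + E(5, 0) = 11*4 + (-9/2 + 5**2 - 3/2*5) = 44 + (-9/2 + 25 - 15/2) = 44 + 13 = 57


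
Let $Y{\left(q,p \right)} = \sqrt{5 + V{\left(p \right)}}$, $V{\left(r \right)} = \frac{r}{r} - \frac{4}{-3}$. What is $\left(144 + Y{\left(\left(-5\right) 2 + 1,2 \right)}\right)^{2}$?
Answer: $\frac{\left(432 + \sqrt{66}\right)^{2}}{9} \approx 21523.0$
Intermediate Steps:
$V{\left(r \right)} = \frac{7}{3}$ ($V{\left(r \right)} = 1 - - \frac{4}{3} = 1 + \frac{4}{3} = \frac{7}{3}$)
$Y{\left(q,p \right)} = \frac{\sqrt{66}}{3}$ ($Y{\left(q,p \right)} = \sqrt{5 + \frac{7}{3}} = \sqrt{\frac{22}{3}} = \frac{\sqrt{66}}{3}$)
$\left(144 + Y{\left(\left(-5\right) 2 + 1,2 \right)}\right)^{2} = \left(144 + \frac{\sqrt{66}}{3}\right)^{2}$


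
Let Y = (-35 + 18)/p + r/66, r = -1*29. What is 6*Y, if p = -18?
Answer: 100/33 ≈ 3.0303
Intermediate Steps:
r = -29
Y = 50/99 (Y = (-35 + 18)/(-18) - 29/66 = -17*(-1/18) - 29*1/66 = 17/18 - 29/66 = 50/99 ≈ 0.50505)
6*Y = 6*(50/99) = 100/33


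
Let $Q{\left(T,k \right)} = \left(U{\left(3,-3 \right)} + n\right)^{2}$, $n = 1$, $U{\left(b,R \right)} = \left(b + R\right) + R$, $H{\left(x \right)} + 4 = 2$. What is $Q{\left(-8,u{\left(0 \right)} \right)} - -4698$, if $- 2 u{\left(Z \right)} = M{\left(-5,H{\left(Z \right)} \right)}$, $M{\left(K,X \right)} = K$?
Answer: $4702$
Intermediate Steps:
$H{\left(x \right)} = -2$ ($H{\left(x \right)} = -4 + 2 = -2$)
$U{\left(b,R \right)} = b + 2 R$ ($U{\left(b,R \right)} = \left(R + b\right) + R = b + 2 R$)
$u{\left(Z \right)} = \frac{5}{2}$ ($u{\left(Z \right)} = \left(- \frac{1}{2}\right) \left(-5\right) = \frac{5}{2}$)
$Q{\left(T,k \right)} = 4$ ($Q{\left(T,k \right)} = \left(\left(3 + 2 \left(-3\right)\right) + 1\right)^{2} = \left(\left(3 - 6\right) + 1\right)^{2} = \left(-3 + 1\right)^{2} = \left(-2\right)^{2} = 4$)
$Q{\left(-8,u{\left(0 \right)} \right)} - -4698 = 4 - -4698 = 4 + 4698 = 4702$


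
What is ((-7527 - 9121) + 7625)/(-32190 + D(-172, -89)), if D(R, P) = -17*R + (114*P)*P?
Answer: -9023/873728 ≈ -0.010327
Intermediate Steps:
D(R, P) = -17*R + 114*P**2
((-7527 - 9121) + 7625)/(-32190 + D(-172, -89)) = ((-7527 - 9121) + 7625)/(-32190 + (-17*(-172) + 114*(-89)**2)) = (-16648 + 7625)/(-32190 + (2924 + 114*7921)) = -9023/(-32190 + (2924 + 902994)) = -9023/(-32190 + 905918) = -9023/873728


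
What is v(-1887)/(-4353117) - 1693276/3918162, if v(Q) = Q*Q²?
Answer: 4386571643121899/2842702935159 ≈ 1543.1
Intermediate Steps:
v(Q) = Q³
v(-1887)/(-4353117) - 1693276/3918162 = (-1887)³/(-4353117) - 1693276/3918162 = -6719171103*(-1/4353117) - 1693276*1/3918162 = 2239723701/1451039 - 846638/1959081 = 4386571643121899/2842702935159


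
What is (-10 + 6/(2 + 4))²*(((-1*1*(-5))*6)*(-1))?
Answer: -2430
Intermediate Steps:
(-10 + 6/(2 + 4))²*(((-1*1*(-5))*6)*(-1)) = (-10 + 6/6)²*((-1*(-5)*6)*(-1)) = (-10 + (⅙)*6)²*((5*6)*(-1)) = (-10 + 1)²*(30*(-1)) = (-9)²*(-30) = 81*(-30) = -2430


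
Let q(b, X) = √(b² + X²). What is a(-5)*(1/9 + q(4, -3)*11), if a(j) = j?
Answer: -2480/9 ≈ -275.56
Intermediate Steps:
q(b, X) = √(X² + b²)
a(-5)*(1/9 + q(4, -3)*11) = -5*(1/9 + √((-3)² + 4²)*11) = -5*(⅑ + √(9 + 16)*11) = -5*(⅑ + √25*11) = -5*(⅑ + 5*11) = -5*(⅑ + 55) = -5*496/9 = -2480/9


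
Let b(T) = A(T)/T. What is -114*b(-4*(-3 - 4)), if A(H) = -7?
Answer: 57/2 ≈ 28.500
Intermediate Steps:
b(T) = -7/T
-114*b(-4*(-3 - 4)) = -(-798)/((-4*(-3 - 4))) = -(-798)/((-4*(-7))) = -(-798)/28 = -114*(-¼) = 57/2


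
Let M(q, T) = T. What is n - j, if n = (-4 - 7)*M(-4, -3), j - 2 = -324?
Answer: 355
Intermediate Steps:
j = -322 (j = 2 - 324 = -322)
n = 33 (n = (-4 - 7)*(-3) = -11*(-3) = 33)
n - j = 33 - 1*(-322) = 33 + 322 = 355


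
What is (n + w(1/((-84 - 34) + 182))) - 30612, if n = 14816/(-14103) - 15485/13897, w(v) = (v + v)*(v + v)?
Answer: -6144052560694385/200693136384 ≈ -30614.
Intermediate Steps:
w(v) = 4*v² (w(v) = (2*v)*(2*v) = 4*v²)
n = -424282907/195989391 (n = 14816*(-1/14103) - 15485*1/13897 = -14816/14103 - 15485/13897 = -424282907/195989391 ≈ -2.1648)
(n + w(1/((-84 - 34) + 182))) - 30612 = (-424282907/195989391 + 4*(1/((-84 - 34) + 182))²) - 30612 = (-424282907/195989391 + 4*(1/(-118 + 182))²) - 30612 = (-424282907/195989391 + 4*(1/64)²) - 30612 = (-424282907/195989391 + 4*(1/4096)) - 30612 = (-424282907/195989391 + 1/1024) - 30612 = -434269707377/200693136384 - 30612 = -6144052560694385/200693136384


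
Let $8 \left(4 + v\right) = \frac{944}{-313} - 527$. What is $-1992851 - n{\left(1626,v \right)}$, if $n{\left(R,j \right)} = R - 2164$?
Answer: $-1992313$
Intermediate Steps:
$v = - \frac{175911}{2504}$ ($v = -4 + \frac{\frac{944}{-313} - 527}{8} = -4 + \frac{944 \left(- \frac{1}{313}\right) - 527}{8} = -4 + \frac{- \frac{944}{313} - 527}{8} = -4 + \frac{1}{8} \left(- \frac{165895}{313}\right) = -4 - \frac{165895}{2504} = - \frac{175911}{2504} \approx -70.252$)
$n{\left(R,j \right)} = -2164 + R$
$-1992851 - n{\left(1626,v \right)} = -1992851 - \left(-2164 + 1626\right) = -1992851 - -538 = -1992851 + 538 = -1992313$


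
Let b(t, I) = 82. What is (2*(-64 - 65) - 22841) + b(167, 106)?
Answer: -23017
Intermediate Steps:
(2*(-64 - 65) - 22841) + b(167, 106) = (2*(-64 - 65) - 22841) + 82 = (2*(-129) - 22841) + 82 = (-258 - 22841) + 82 = -23099 + 82 = -23017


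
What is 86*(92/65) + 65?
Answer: 12137/65 ≈ 186.72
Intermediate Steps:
86*(92/65) + 65 = 7912/65 + 65 = 12137/65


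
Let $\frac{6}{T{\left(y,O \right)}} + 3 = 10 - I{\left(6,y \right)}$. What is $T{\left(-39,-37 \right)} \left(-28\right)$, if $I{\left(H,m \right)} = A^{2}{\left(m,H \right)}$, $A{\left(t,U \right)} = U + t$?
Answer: $\frac{84}{541} \approx 0.15527$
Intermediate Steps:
$I{\left(H,m \right)} = \left(H + m\right)^{2}$
$T{\left(y,O \right)} = \frac{6}{7 - \left(6 + y\right)^{2}}$ ($T{\left(y,O \right)} = \frac{6}{-3 - \left(-10 + \left(6 + y\right)^{2}\right)} = \frac{6}{7 - \left(6 + y\right)^{2}}$)
$T{\left(-39,-37 \right)} \left(-28\right) = - \frac{6}{-7 + \left(6 - 39\right)^{2}} \left(-28\right) = - \frac{6}{-7 + \left(-33\right)^{2}} \left(-28\right) = - \frac{6}{-7 + 1089} \left(-28\right) = - \frac{6}{1082} \left(-28\right) = \left(-6\right) \frac{1}{1082} \left(-28\right) = \left(- \frac{3}{541}\right) \left(-28\right) = \frac{84}{541}$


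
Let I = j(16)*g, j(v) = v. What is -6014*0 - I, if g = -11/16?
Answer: 11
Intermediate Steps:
g = -11/16 (g = -11*1/16 = -11/16 ≈ -0.68750)
I = -11 (I = 16*(-11/16) = -11)
-6014*0 - I = -6014*0 - 1*(-11) = 0 + 11 = 11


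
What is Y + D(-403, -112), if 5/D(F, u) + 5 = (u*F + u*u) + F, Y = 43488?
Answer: 2490644741/57272 ≈ 43488.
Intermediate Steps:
D(F, u) = 5/(-5 + F + u² + F*u) (D(F, u) = 5/(-5 + ((u*F + u*u) + F)) = 5/(-5 + ((F*u + u²) + F)) = 5/(-5 + ((u² + F*u) + F)) = 5/(-5 + (F + u² + F*u)) = 5/(-5 + F + u² + F*u))
Y + D(-403, -112) = 43488 + 5/(-5 - 403 + (-112)² - 403*(-112)) = 43488 + 5/(-5 - 403 + 12544 + 45136) = 43488 + 5/57272 = 2490644741/57272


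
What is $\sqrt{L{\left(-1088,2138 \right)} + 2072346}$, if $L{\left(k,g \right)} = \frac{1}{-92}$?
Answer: $\frac{\sqrt{4385084113}}{46} \approx 1439.6$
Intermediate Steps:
$L{\left(k,g \right)} = - \frac{1}{92}$
$\sqrt{L{\left(-1088,2138 \right)} + 2072346} = \sqrt{- \frac{1}{92} + 2072346} = \sqrt{\frac{190655831}{92}} = \frac{\sqrt{4385084113}}{46}$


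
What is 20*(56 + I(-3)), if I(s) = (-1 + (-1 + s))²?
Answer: 1620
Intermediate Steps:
I(s) = (-2 + s)²
20*(56 + I(-3)) = 20*(56 + (-2 - 3)²) = 20*(56 + (-5)²) = 20*(56 + 25) = 20*81 = 1620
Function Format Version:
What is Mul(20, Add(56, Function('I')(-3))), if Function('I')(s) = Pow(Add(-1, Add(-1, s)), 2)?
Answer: 1620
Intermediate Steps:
Function('I')(s) = Pow(Add(-2, s), 2)
Mul(20, Add(56, Function('I')(-3))) = Mul(20, Add(56, Pow(Add(-2, -3), 2))) = Mul(20, Add(56, Pow(-5, 2))) = Mul(20, Add(56, 25)) = Mul(20, 81) = 1620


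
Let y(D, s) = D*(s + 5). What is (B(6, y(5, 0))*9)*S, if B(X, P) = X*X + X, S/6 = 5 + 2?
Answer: 15876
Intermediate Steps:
y(D, s) = D*(5 + s)
S = 42 (S = 6*(5 + 2) = 6*7 = 42)
B(X, P) = X + X² (B(X, P) = X² + X = X + X²)
(B(6, y(5, 0))*9)*S = ((6*(1 + 6))*9)*42 = ((6*7)*9)*42 = (42*9)*42 = 378*42 = 15876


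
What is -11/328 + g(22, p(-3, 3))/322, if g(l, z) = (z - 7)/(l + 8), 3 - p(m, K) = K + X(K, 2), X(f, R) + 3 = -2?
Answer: -26729/792120 ≈ -0.033744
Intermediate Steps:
X(f, R) = -5 (X(f, R) = -3 - 2 = -5)
p(m, K) = 8 - K (p(m, K) = 3 - (K - 5) = 3 - (-5 + K) = 3 + (5 - K) = 8 - K)
g(l, z) = (-7 + z)/(8 + l)
-11/328 + g(22, p(-3, 3))/322 = -11/328 + ((-7 + (8 - 1*3))/(8 + 22))/322 = -11*1/328 + ((-7 + (8 - 3))/30)*(1/322) = -11/328 + ((-7 + 5)/30)*(1/322) = -11/328 + ((1/30)*(-2))*(1/322) = -11/328 - 1/15*1/322 = -11/328 - 1/4830 = -26729/792120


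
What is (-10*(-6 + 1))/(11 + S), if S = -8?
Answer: 50/3 ≈ 16.667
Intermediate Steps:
(-10*(-6 + 1))/(11 + S) = (-10*(-6 + 1))/(11 - 8) = -10*(-5)/3 = 50*(⅓) = 50/3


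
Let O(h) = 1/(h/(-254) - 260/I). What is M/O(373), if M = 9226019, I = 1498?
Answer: -2882180657543/190246 ≈ -1.5150e+7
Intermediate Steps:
O(h) = 1/(-130/749 - h/254) (O(h) = 1/(h/(-254) - 260/1498) = 1/(h*(-1/254) - 260*1/1498) = 1/(-h/254 - 130/749) = 1/(-130/749 - h/254))
M/O(373) = 9226019/((-190246/(33020 + 749*373))) = 9226019/((-190246/(33020 + 279377))) = 9226019/((-190246/312397)) = 9226019/((-190246*1/312397)) = 9226019/(-190246/312397) = 9226019*(-312397/190246) = -2882180657543/190246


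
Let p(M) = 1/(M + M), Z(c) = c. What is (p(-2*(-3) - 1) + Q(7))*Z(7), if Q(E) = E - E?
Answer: 7/10 ≈ 0.70000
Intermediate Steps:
Q(E) = 0
p(M) = 1/(2*M)
(p(-2*(-3) - 1) + Q(7))*Z(7) = (1/(2*(-2*(-3) - 1)) + 0)*7 = (1/(2*(6 - 1)) + 0)*7 = ((½)/5 + 0)*7 = ((½)*(⅕) + 0)*7 = (⅒ + 0)*7 = (⅒)*7 = 7/10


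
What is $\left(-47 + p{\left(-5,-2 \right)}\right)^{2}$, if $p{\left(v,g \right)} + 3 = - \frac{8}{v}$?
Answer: $\frac{58564}{25} \approx 2342.6$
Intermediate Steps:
$p{\left(v,g \right)} = -3 - \frac{8}{v}$
$\left(-47 + p{\left(-5,-2 \right)}\right)^{2} = \left(-47 - \left(3 + \frac{8}{-5}\right)\right)^{2} = \left(-47 - \frac{7}{5}\right)^{2} = \left(- \frac{242}{5}\right)^{2} = \frac{58564}{25}$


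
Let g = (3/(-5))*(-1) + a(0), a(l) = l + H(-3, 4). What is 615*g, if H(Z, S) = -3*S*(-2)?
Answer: 15129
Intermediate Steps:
H(Z, S) = 6*S
a(l) = 24 + l (a(l) = l + 6*4 = l + 24 = 24 + l)
g = 123/5 (g = (3/(-5))*(-1) + (24 + 0) = (3*(-⅕))*(-1) + 24 = -⅗*(-1) + 24 = ⅗ + 24 = 123/5 ≈ 24.600)
615*g = 615*(123/5) = 15129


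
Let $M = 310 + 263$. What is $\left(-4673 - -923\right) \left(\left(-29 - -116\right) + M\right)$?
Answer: $-2475000$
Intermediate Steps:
$M = 573$
$\left(-4673 - -923\right) \left(\left(-29 - -116\right) + M\right) = \left(-4673 - -923\right) \left(\left(-29 - -116\right) + 573\right) = \left(-4673 + 923\right) \left(\left(-29 + 116\right) + 573\right) = - 3750 \left(87 + 573\right) = \left(-3750\right) 660 = -2475000$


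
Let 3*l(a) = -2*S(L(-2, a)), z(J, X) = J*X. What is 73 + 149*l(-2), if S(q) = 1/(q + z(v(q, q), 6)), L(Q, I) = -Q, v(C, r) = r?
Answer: 1384/21 ≈ 65.905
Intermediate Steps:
S(q) = 1/(7*q) (S(q) = 1/(q + q*6) = 1/(q + 6*q) = 1/(7*q))
l(a) = -1/21 (l(a) = (-2/(7*((-1*(-2)))))/3 = (-2/(7*2))/3 = (-2*1/14)/3 = (⅓)*(-⅐) = -1/21)
73 + 149*l(-2) = 73 + 149*(-1/21) = 73 - 149/21 = 1384/21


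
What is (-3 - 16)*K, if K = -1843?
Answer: 35017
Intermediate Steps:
(-3 - 16)*K = (-3 - 16)*(-1843) = -19*(-1843) = 35017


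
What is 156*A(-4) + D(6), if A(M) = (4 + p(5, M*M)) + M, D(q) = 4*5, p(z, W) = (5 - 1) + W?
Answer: 3140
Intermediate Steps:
p(z, W) = 4 + W
D(q) = 20
A(M) = 8 + M + M² (A(M) = (4 + (4 + M*M)) + M = (4 + (4 + M²)) + M = (8 + M²) + M = 8 + M + M²)
156*A(-4) + D(6) = 156*(8 - 4 + (-4)²) + 20 = 156*(8 - 4 + 16) + 20 = 156*20 + 20 = 3120 + 20 = 3140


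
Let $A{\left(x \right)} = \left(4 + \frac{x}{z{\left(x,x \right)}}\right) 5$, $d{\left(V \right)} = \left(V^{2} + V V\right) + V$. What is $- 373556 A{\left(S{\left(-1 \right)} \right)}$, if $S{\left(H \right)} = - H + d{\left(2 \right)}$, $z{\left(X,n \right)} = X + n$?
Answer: $-8405010$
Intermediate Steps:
$d{\left(V \right)} = V + 2 V^{2}$ ($d{\left(V \right)} = \left(V^{2} + V^{2}\right) + V = 2 V^{2} + V = V + 2 V^{2}$)
$S{\left(H \right)} = 10 - H$ ($S{\left(H \right)} = - H + 2 \left(1 + 2 \cdot 2\right) = - H + 2 \left(1 + 4\right) = - H + 2 \cdot 5 = - H + 10 = 10 - H$)
$A{\left(x \right)} = \frac{45}{2}$ ($A{\left(x \right)} = \left(4 + \frac{x}{x + x}\right) 5 = \left(4 + \frac{x}{2 x}\right) 5 = \left(4 + x \frac{1}{2 x}\right) 5 = \left(4 + \frac{1}{2}\right) 5 = \frac{9}{2} \cdot 5 = \frac{45}{2}$)
$- 373556 A{\left(S{\left(-1 \right)} \right)} = \left(-373556\right) \frac{45}{2} = -8405010$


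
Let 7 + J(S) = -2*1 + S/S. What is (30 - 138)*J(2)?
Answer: 864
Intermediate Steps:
J(S) = -8 (J(S) = -7 + (-2*1 + S/S) = -7 + (-2 + 1) = -7 - 1 = -8)
(30 - 138)*J(2) = (30 - 138)*(-8) = -108*(-8) = 864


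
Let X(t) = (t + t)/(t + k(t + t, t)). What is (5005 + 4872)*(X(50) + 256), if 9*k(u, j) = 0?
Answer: 2548266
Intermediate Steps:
k(u, j) = 0 (k(u, j) = (⅑)*0 = 0)
X(t) = 2 (X(t) = (t + t)/(t + 0) = (2*t)/t = 2)
(5005 + 4872)*(X(50) + 256) = (5005 + 4872)*(2 + 256) = 9877*258 = 2548266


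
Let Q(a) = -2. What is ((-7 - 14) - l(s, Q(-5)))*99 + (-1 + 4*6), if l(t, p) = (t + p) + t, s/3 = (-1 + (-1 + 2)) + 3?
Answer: -3640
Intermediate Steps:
s = 9 (s = 3*((-1 + (-1 + 2)) + 3) = 3*((-1 + 1) + 3) = 3*(0 + 3) = 3*3 = 9)
l(t, p) = p + 2*t (l(t, p) = (p + t) + t = p + 2*t)
((-7 - 14) - l(s, Q(-5)))*99 + (-1 + 4*6) = ((-7 - 14) - (-2 + 2*9))*99 + (-1 + 4*6) = (-21 - (-2 + 18))*99 + (-1 + 24) = (-21 - 1*16)*99 + 23 = (-21 - 16)*99 + 23 = -37*99 + 23 = -3663 + 23 = -3640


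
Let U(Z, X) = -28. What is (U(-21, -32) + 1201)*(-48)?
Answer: -56304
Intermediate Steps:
(U(-21, -32) + 1201)*(-48) = (-28 + 1201)*(-48) = 1173*(-48) = -56304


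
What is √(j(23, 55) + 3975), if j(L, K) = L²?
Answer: 2*√1126 ≈ 67.112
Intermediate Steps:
√(j(23, 55) + 3975) = √(23² + 3975) = √(529 + 3975) = √4504 = 2*√1126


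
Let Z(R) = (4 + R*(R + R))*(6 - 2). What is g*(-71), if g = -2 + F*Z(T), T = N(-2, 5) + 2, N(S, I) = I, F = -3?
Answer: 87046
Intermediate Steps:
T = 7 (T = 5 + 2 = 7)
Z(R) = 16 + 8*R² (Z(R) = (4 + R*(2*R))*4 = (4 + 2*R²)*4 = 16 + 8*R²)
g = -1226 (g = -2 - 3*(16 + 8*7²) = -2 - 3*(16 + 8*49) = -2 - 3*(16 + 392) = -2 - 3*408 = -2 - 1224 = -1226)
g*(-71) = -1226*(-71) = 87046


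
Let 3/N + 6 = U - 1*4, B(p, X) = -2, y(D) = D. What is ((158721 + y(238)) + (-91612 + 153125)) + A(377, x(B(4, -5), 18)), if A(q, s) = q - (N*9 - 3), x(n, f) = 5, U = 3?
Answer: 1545991/7 ≈ 2.2086e+5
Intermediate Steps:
N = -3/7 (N = 3/(-6 + (3 - 1*4)) = 3/(-6 + (3 - 4)) = 3/(-6 - 1) = 3/(-7) = 3*(-1/7) = -3/7 ≈ -0.42857)
A(q, s) = 48/7 + q (A(q, s) = q - (-3/7*9 - 3) = q - (-27/7 - 3) = q - 1*(-48/7) = q + 48/7 = 48/7 + q)
((158721 + y(238)) + (-91612 + 153125)) + A(377, x(B(4, -5), 18)) = ((158721 + 238) + (-91612 + 153125)) + (48/7 + 377) = (158959 + 61513) + 2687/7 = 220472 + 2687/7 = 1545991/7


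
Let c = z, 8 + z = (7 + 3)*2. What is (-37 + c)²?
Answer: 625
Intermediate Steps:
z = 12 (z = -8 + (7 + 3)*2 = -8 + 10*2 = -8 + 20 = 12)
c = 12
(-37 + c)² = (-37 + 12)² = (-25)² = 625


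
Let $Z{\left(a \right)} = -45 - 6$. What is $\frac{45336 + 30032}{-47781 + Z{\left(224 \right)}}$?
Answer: $- \frac{9421}{5979} \approx -1.5757$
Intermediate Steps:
$Z{\left(a \right)} = -51$
$\frac{45336 + 30032}{-47781 + Z{\left(224 \right)}} = \frac{45336 + 30032}{-47781 - 51} = \frac{75368}{-47832} = 75368 \left(- \frac{1}{47832}\right) = - \frac{9421}{5979}$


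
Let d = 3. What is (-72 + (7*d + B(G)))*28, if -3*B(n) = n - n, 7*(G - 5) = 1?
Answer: -1428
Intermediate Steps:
G = 36/7 (G = 5 + (⅐)*1 = 5 + ⅐ = 36/7 ≈ 5.1429)
B(n) = 0 (B(n) = -(n - n)/3 = -⅓*0 = 0)
(-72 + (7*d + B(G)))*28 = (-72 + (7*3 + 0))*28 = (-72 + (21 + 0))*28 = (-72 + 21)*28 = -51*28 = -1428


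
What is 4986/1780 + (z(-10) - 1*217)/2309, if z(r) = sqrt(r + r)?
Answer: 5563207/2055010 + 2*I*sqrt(5)/2309 ≈ 2.7071 + 0.0019368*I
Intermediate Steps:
z(r) = sqrt(2)*sqrt(r) (z(r) = sqrt(2*r) = sqrt(2)*sqrt(r))
4986/1780 + (z(-10) - 1*217)/2309 = 4986/1780 + (sqrt(2)*sqrt(-10) - 1*217)/2309 = 4986*(1/1780) + (sqrt(2)*(I*sqrt(10)) - 217)*(1/2309) = 2493/890 + (2*I*sqrt(5) - 217)*(1/2309) = 2493/890 + (-217 + 2*I*sqrt(5))*(1/2309) = 2493/890 + (-217/2309 + 2*I*sqrt(5)/2309) = 5563207/2055010 + 2*I*sqrt(5)/2309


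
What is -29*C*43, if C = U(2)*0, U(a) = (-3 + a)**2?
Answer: 0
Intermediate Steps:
C = 0 (C = (-3 + 2)**2*0 = (-1)**2*0 = 1*0 = 0)
-29*C*43 = -29*0*43 = 0*43 = 0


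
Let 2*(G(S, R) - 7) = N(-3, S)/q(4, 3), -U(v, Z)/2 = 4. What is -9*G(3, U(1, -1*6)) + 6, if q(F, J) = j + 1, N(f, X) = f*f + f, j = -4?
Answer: -48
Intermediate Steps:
U(v, Z) = -8 (U(v, Z) = -2*4 = -8)
N(f, X) = f + f**2 (N(f, X) = f**2 + f = f + f**2)
q(F, J) = -3 (q(F, J) = -4 + 1 = -3)
G(S, R) = 6 (G(S, R) = 7 + (-3*(1 - 3)/(-3))/2 = 7 + (-3*(-2)*(-1/3))/2 = 7 + (6*(-1/3))/2 = 7 + (1/2)*(-2) = 7 - 1 = 6)
-9*G(3, U(1, -1*6)) + 6 = -9*6 + 6 = -54 + 6 = -48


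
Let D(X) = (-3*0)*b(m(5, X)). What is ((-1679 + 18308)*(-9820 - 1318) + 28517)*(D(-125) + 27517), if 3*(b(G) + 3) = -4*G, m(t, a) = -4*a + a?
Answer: -5095743487345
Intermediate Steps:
m(t, a) = -3*a
b(G) = -3 - 4*G/3 (b(G) = -3 + (-4*G)/3 = -3 - 4*G/3)
D(X) = 0 (D(X) = (-3*0)*(-3 - (-4)*X) = 0*(-3 + 4*X) = 0)
((-1679 + 18308)*(-9820 - 1318) + 28517)*(D(-125) + 27517) = ((-1679 + 18308)*(-9820 - 1318) + 28517)*(0 + 27517) = (16629*(-11138) + 28517)*27517 = (-185213802 + 28517)*27517 = -185185285*27517 = -5095743487345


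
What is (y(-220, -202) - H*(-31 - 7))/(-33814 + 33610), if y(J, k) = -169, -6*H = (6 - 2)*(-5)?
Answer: 127/612 ≈ 0.20752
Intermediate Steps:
H = 10/3 (H = -(6 - 2)*(-5)/6 = -2*(-5)/3 = -⅙*(-20) = 10/3 ≈ 3.3333)
(y(-220, -202) - H*(-31 - 7))/(-33814 + 33610) = (-169 - 10*(-31 - 7)/3)/(-33814 + 33610) = (-169 - 10*(-38)/3)/(-204) = (-169 - 1*(-380/3))*(-1/204) = (-169 + 380/3)*(-1/204) = -127/3*(-1/204) = 127/612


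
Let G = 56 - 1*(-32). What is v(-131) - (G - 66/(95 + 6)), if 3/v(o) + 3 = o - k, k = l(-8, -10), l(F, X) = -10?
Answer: -1094231/12524 ≈ -87.371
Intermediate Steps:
k = -10
G = 88 (G = 56 + 32 = 88)
v(o) = 3/(7 + o) (v(o) = 3/(-3 + (o - 1*(-10))) = 3/(-3 + (o + 10)) = 3/(-3 + (10 + o)) = 3/(7 + o))
v(-131) - (G - 66/(95 + 6)) = 3/(7 - 131) - (88 - 66/(95 + 6)) = 3/(-124) - (88 - 66/101) = 3*(-1/124) - (88 - 66*1/101) = -3/124 - (88 - 66/101) = -3/124 - 1*8822/101 = -3/124 - 8822/101 = -1094231/12524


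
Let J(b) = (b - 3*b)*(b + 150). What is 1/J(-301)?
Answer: -1/90902 ≈ -1.1001e-5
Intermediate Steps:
J(b) = -2*b*(150 + b) (J(b) = (-2*b)*(150 + b) = -2*b*(150 + b))
1/J(-301) = 1/(-2*(-301)*(150 - 301)) = 1/(-2*(-301)*(-151)) = 1/(-90902) = -1/90902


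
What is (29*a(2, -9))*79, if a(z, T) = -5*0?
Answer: 0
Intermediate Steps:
a(z, T) = 0
(29*a(2, -9))*79 = (29*0)*79 = 0*79 = 0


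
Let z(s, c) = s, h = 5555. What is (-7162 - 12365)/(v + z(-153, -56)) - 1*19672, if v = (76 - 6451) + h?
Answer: -19121329/973 ≈ -19652.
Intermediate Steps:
v = -820 (v = (76 - 6451) + 5555 = -6375 + 5555 = -820)
(-7162 - 12365)/(v + z(-153, -56)) - 1*19672 = (-7162 - 12365)/(-820 - 153) - 1*19672 = -19527/(-973) - 19672 = -19527*(-1/973) - 19672 = 19527/973 - 19672 = -19121329/973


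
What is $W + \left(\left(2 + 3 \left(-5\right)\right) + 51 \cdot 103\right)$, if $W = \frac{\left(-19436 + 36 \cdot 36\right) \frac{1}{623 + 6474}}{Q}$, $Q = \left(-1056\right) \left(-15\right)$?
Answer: $\frac{29453116853}{5620824} \approx 5240.0$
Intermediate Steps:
$Q = 15840$
$W = - \frac{907}{5620824}$ ($W = \frac{\left(-19436 + 36 \cdot 36\right) \frac{1}{623 + 6474}}{15840} = \frac{-19436 + 1296}{7097} \cdot \frac{1}{15840} = \left(-18140\right) \frac{1}{7097} \cdot \frac{1}{15840} = \left(- \frac{18140}{7097}\right) \frac{1}{15840} = - \frac{907}{5620824} \approx -0.00016136$)
$W + \left(\left(2 + 3 \left(-5\right)\right) + 51 \cdot 103\right) = - \frac{907}{5620824} + \left(\left(2 + 3 \left(-5\right)\right) + 51 \cdot 103\right) = - \frac{907}{5620824} + \left(\left(2 - 15\right) + 5253\right) = - \frac{907}{5620824} + \left(-13 + 5253\right) = - \frac{907}{5620824} + 5240 = \frac{29453116853}{5620824}$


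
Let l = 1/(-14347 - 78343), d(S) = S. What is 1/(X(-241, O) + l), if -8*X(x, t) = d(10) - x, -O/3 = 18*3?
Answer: -370760/11632599 ≈ -0.031873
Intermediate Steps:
O = -162 (O = -54*3 = -3*54 = -162)
X(x, t) = -5/4 + x/8 (X(x, t) = -(10 - x)/8 = -5/4 + x/8)
l = -1/92690 (l = 1/(-92690) = -1/92690 ≈ -1.0789e-5)
1/(X(-241, O) + l) = 1/((-5/4 + (⅛)*(-241)) - 1/92690) = 1/((-5/4 - 241/8) - 1/92690) = 1/(-251/8 - 1/92690) = 1/(-11632599/370760) = -370760/11632599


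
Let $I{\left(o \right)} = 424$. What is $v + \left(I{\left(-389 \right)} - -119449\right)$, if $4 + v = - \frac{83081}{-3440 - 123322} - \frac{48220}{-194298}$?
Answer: $\frac{164019341447379}{1368311282} \approx 1.1987 \cdot 10^{5}$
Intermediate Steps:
$v = - \frac{4236859807}{1368311282}$ ($v = -4 - \left(- \frac{24110}{97149} + \frac{83081}{-3440 - 123322}\right) = -4 - \left(- \frac{24110}{97149} + \frac{83081}{-126762}\right) = -4 + \left(\left(-83081\right) \left(- \frac{1}{126762}\right) + \frac{24110}{97149}\right) = -4 + \left(\frac{83081}{126762} + \frac{24110}{97149}\right) = -4 + \frac{1236385321}{1368311282} = - \frac{4236859807}{1368311282} \approx -3.0964$)
$v + \left(I{\left(-389 \right)} - -119449\right) = - \frac{4236859807}{1368311282} + \left(424 - -119449\right) = - \frac{4236859807}{1368311282} + \left(424 + 119449\right) = - \frac{4236859807}{1368311282} + 119873 = \frac{164019341447379}{1368311282}$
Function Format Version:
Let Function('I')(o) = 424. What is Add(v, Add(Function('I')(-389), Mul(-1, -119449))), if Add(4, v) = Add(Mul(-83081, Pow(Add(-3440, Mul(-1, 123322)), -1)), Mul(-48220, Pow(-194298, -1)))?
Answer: Rational(164019341447379, 1368311282) ≈ 1.1987e+5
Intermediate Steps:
v = Rational(-4236859807, 1368311282) (v = Add(-4, Add(Mul(-83081, Pow(Add(-3440, Mul(-1, 123322)), -1)), Mul(-48220, Pow(-194298, -1)))) = Add(-4, Add(Mul(-83081, Pow(Add(-3440, -123322), -1)), Mul(-48220, Rational(-1, 194298)))) = Add(-4, Add(Mul(-83081, Pow(-126762, -1)), Rational(24110, 97149))) = Add(-4, Add(Mul(-83081, Rational(-1, 126762)), Rational(24110, 97149))) = Add(-4, Add(Rational(83081, 126762), Rational(24110, 97149))) = Add(-4, Rational(1236385321, 1368311282)) = Rational(-4236859807, 1368311282) ≈ -3.0964)
Add(v, Add(Function('I')(-389), Mul(-1, -119449))) = Add(Rational(-4236859807, 1368311282), Add(424, Mul(-1, -119449))) = Add(Rational(-4236859807, 1368311282), Add(424, 119449)) = Add(Rational(-4236859807, 1368311282), 119873) = Rational(164019341447379, 1368311282)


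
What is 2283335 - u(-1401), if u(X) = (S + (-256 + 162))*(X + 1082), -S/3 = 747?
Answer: 1538470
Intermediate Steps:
S = -2241 (S = -3*747 = -2241)
u(X) = -2526470 - 2335*X (u(X) = (-2241 + (-256 + 162))*(X + 1082) = (-2241 - 94)*(1082 + X) = -2335*(1082 + X) = -2526470 - 2335*X)
2283335 - u(-1401) = 2283335 - (-2526470 - 2335*(-1401)) = 2283335 - (-2526470 + 3271335) = 2283335 - 1*744865 = 2283335 - 744865 = 1538470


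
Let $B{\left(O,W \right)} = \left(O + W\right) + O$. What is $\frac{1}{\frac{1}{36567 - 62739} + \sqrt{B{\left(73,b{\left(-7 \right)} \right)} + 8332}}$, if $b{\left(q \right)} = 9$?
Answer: $\frac{26172}{5813370807407} + \frac{2054920752 \sqrt{943}}{5813370807407} \approx 0.010855$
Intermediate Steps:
$B{\left(O,W \right)} = W + 2 O$
$\frac{1}{\frac{1}{36567 - 62739} + \sqrt{B{\left(73,b{\left(-7 \right)} \right)} + 8332}} = \frac{1}{\frac{1}{36567 - 62739} + \sqrt{\left(9 + 2 \cdot 73\right) + 8332}} = \frac{1}{\frac{1}{-26172} + \sqrt{\left(9 + 146\right) + 8332}} = \frac{1}{- \frac{1}{26172} + \sqrt{155 + 8332}} = \frac{1}{- \frac{1}{26172} + \sqrt{8487}} = \frac{1}{- \frac{1}{26172} + 3 \sqrt{943}}$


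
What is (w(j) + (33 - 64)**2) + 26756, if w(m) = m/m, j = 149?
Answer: 27718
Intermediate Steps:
w(m) = 1
(w(j) + (33 - 64)**2) + 26756 = (1 + (33 - 64)**2) + 26756 = (1 + (-31)**2) + 26756 = (1 + 961) + 26756 = 962 + 26756 = 27718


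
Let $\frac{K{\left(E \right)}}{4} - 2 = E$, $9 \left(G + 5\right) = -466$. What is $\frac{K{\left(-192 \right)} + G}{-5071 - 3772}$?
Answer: $\frac{7351}{79587} \approx 0.092364$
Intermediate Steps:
$G = - \frac{511}{9}$ ($G = -5 + \frac{1}{9} \left(-466\right) = -5 - \frac{466}{9} = - \frac{511}{9} \approx -56.778$)
$K{\left(E \right)} = 8 + 4 E$
$\frac{K{\left(-192 \right)} + G}{-5071 - 3772} = \frac{\left(8 + 4 \left(-192\right)\right) - \frac{511}{9}}{-5071 - 3772} = \frac{\left(8 - 768\right) - \frac{511}{9}}{-8843} = \left(-760 - \frac{511}{9}\right) \left(- \frac{1}{8843}\right) = \left(- \frac{7351}{9}\right) \left(- \frac{1}{8843}\right) = \frac{7351}{79587}$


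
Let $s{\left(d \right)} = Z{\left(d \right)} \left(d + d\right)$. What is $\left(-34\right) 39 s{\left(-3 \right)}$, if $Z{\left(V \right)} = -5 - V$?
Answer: $-15912$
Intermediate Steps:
$s{\left(d \right)} = 2 d \left(-5 - d\right)$ ($s{\left(d \right)} = \left(-5 - d\right) \left(d + d\right) = \left(-5 - d\right) 2 d = 2 d \left(-5 - d\right)$)
$\left(-34\right) 39 s{\left(-3 \right)} = \left(-34\right) 39 \left(\left(-2\right) \left(-3\right) \left(5 - 3\right)\right) = - 1326 \left(\left(-2\right) \left(-3\right) 2\right) = \left(-1326\right) 12 = -15912$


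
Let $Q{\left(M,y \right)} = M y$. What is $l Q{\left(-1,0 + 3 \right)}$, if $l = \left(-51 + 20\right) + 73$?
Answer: $-126$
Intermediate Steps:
$l = 42$ ($l = -31 + 73 = 42$)
$l Q{\left(-1,0 + 3 \right)} = 42 \left(- (0 + 3)\right) = 42 \left(\left(-1\right) 3\right) = 42 \left(-3\right) = -126$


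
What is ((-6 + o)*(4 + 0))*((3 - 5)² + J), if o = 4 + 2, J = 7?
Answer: 0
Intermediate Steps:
o = 6
((-6 + o)*(4 + 0))*((3 - 5)² + J) = ((-6 + 6)*(4 + 0))*((3 - 5)² + 7) = (0*4)*((-2)² + 7) = 0*(4 + 7) = 0*11 = 0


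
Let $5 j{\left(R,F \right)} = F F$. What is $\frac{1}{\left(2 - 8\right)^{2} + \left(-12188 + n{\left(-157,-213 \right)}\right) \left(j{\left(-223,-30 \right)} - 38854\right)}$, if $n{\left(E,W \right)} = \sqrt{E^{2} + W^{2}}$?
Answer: $\frac{117839687}{55518586228649634} + \frac{19337 \sqrt{70018}}{111037172457299268} \approx 2.1686 \cdot 10^{-9}$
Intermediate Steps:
$j{\left(R,F \right)} = \frac{F^{2}}{5}$ ($j{\left(R,F \right)} = \frac{F F}{5} = \frac{F^{2}}{5}$)
$\frac{1}{\left(2 - 8\right)^{2} + \left(-12188 + n{\left(-157,-213 \right)}\right) \left(j{\left(-223,-30 \right)} - 38854\right)} = \frac{1}{\left(2 - 8\right)^{2} + \left(-12188 + \sqrt{\left(-157\right)^{2} + \left(-213\right)^{2}}\right) \left(\frac{\left(-30\right)^{2}}{5} - 38854\right)} = \frac{1}{\left(-6\right)^{2} + \left(-12188 + \sqrt{24649 + 45369}\right) \left(\frac{1}{5} \cdot 900 - 38854\right)} = \frac{1}{36 + \left(-12188 + \sqrt{70018}\right) \left(180 - 38854\right)} = \frac{1}{36 + \left(-12188 + \sqrt{70018}\right) \left(-38674\right)} = \frac{1}{36 + \left(471358712 - 38674 \sqrt{70018}\right)} = \frac{1}{471358748 - 38674 \sqrt{70018}}$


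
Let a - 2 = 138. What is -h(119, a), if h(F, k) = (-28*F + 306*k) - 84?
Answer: -39424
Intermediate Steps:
a = 140 (a = 2 + 138 = 140)
h(F, k) = -84 - 28*F + 306*k
-h(119, a) = -(-84 - 28*119 + 306*140) = -(-84 - 3332 + 42840) = -1*39424 = -39424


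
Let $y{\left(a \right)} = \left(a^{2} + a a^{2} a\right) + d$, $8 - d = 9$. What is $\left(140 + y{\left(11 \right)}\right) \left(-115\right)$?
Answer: $-1713615$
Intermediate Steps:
$d = -1$ ($d = 8 - 9 = -1$)
$y{\left(a \right)} = -1 + a^{2} + a^{4}$ ($y{\left(a \right)} = \left(a^{2} + a a^{2} a\right) - 1 = \left(a^{2} + a^{3} a\right) - 1 = \left(a^{2} + a^{4}\right) - 1 = -1 + a^{2} + a^{4}$)
$\left(140 + y{\left(11 \right)}\right) \left(-115\right) = \left(140 + \left(-1 + 11^{2} + 11^{4}\right)\right) \left(-115\right) = \left(140 + \left(-1 + 121 + 14641\right)\right) \left(-115\right) = \left(140 + 14761\right) \left(-115\right) = 14901 \left(-115\right) = -1713615$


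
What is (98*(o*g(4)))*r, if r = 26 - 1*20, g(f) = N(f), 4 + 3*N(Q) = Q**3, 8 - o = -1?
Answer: 105840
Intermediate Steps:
o = 9 (o = 8 - 1*(-1) = 8 + 1 = 9)
N(Q) = -4/3 + Q**3/3
g(f) = -4/3 + f**3/3
r = 6 (r = 26 - 20 = 6)
(98*(o*g(4)))*r = (98*(9*(-4/3 + (1/3)*4**3)))*6 = (98*(9*(-4/3 + (1/3)*64)))*6 = (98*(9*(-4/3 + 64/3)))*6 = (98*(9*20))*6 = (98*180)*6 = 17640*6 = 105840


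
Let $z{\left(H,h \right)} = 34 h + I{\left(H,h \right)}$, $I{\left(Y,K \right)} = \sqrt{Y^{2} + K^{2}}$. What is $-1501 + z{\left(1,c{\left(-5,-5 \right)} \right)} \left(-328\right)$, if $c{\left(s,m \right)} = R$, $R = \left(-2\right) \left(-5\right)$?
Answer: $-113021 - 328 \sqrt{101} \approx -1.1632 \cdot 10^{5}$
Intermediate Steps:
$R = 10$
$c{\left(s,m \right)} = 10$
$I{\left(Y,K \right)} = \sqrt{K^{2} + Y^{2}}$
$z{\left(H,h \right)} = \sqrt{H^{2} + h^{2}} + 34 h$ ($z{\left(H,h \right)} = 34 h + \sqrt{h^{2} + H^{2}} = 34 h + \sqrt{H^{2} + h^{2}} = \sqrt{H^{2} + h^{2}} + 34 h$)
$-1501 + z{\left(1,c{\left(-5,-5 \right)} \right)} \left(-328\right) = -1501 + \left(\sqrt{1^{2} + 10^{2}} + 34 \cdot 10\right) \left(-328\right) = -1501 + \left(\sqrt{1 + 100} + 340\right) \left(-328\right) = -1501 + \left(\sqrt{101} + 340\right) \left(-328\right) = -1501 + \left(340 + \sqrt{101}\right) \left(-328\right) = -1501 - \left(111520 + 328 \sqrt{101}\right) = -113021 - 328 \sqrt{101}$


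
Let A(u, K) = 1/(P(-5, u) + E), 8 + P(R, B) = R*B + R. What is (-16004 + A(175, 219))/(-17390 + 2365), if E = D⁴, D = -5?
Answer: 4209053/3951575 ≈ 1.0652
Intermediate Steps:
P(R, B) = -8 + R + B*R (P(R, B) = -8 + (R*B + R) = -8 + (B*R + R) = -8 + (R + B*R) = -8 + R + B*R)
E = 625 (E = (-5)⁴ = 625)
A(u, K) = 1/(612 - 5*u) (A(u, K) = 1/((-8 - 5 + u*(-5)) + 625) = 1/((-8 - 5 - 5*u) + 625) = 1/((-13 - 5*u) + 625) = 1/(612 - 5*u))
(-16004 + A(175, 219))/(-17390 + 2365) = (-16004 + 1/(612 - 5*175))/(-17390 + 2365) = (-16004 + 1/(612 - 875))/(-15025) = (-16004 + 1/(-263))*(-1/15025) = (-16004 - 1/263)*(-1/15025) = -4209053/263*(-1/15025) = 4209053/3951575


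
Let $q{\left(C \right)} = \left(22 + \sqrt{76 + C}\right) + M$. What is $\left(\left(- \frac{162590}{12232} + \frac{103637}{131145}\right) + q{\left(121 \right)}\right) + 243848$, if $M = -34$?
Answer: $\frac{195566638908637}{802082820} + \sqrt{197} \approx 2.4384 \cdot 10^{5}$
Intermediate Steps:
$q{\left(C \right)} = -12 + \sqrt{76 + C}$ ($q{\left(C \right)} = \left(22 + \sqrt{76 + C}\right) - 34 = -12 + \sqrt{76 + C}$)
$\left(\left(- \frac{162590}{12232} + \frac{103637}{131145}\right) + q{\left(121 \right)}\right) + 243848 = \left(\left(- \frac{162590}{12232} + \frac{103637}{131145}\right) - \left(12 - \sqrt{76 + 121}\right)\right) + 243848 = \left(\left(\left(-162590\right) \frac{1}{12232} + 103637 \cdot \frac{1}{131145}\right) - \left(12 - \sqrt{197}\right)\right) + 243848 = \left(\left(- \frac{81295}{6116} + \frac{103637}{131145}\right) - \left(12 - \sqrt{197}\right)\right) + 243848 = \left(- \frac{10027588883}{802082820} - \left(12 - \sqrt{197}\right)\right) + 243848 = \left(- \frac{19652582723}{802082820} + \sqrt{197}\right) + 243848 = \frac{195566638908637}{802082820} + \sqrt{197}$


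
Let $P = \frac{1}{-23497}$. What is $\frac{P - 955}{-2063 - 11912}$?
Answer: $\frac{521852}{7636525} \approx 0.068336$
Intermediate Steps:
$P = - \frac{1}{23497} \approx -4.2559 \cdot 10^{-5}$
$\frac{P - 955}{-2063 - 11912} = \frac{- \frac{1}{23497} - 955}{-2063 - 11912} = - \frac{22439636}{23497 \left(-13975\right)} = \left(- \frac{22439636}{23497}\right) \left(- \frac{1}{13975}\right) = \frac{521852}{7636525}$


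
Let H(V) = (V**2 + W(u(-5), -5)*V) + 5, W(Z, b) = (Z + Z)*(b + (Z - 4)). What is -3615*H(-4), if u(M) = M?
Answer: 1948485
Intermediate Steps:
W(Z, b) = 2*Z*(-4 + Z + b) (W(Z, b) = (2*Z)*(b + (-4 + Z)) = (2*Z)*(-4 + Z + b) = 2*Z*(-4 + Z + b))
H(V) = 5 + V**2 + 140*V (H(V) = (V**2 + (2*(-5)*(-4 - 5 - 5))*V) + 5 = (V**2 + (2*(-5)*(-14))*V) + 5 = (V**2 + 140*V) + 5 = 5 + V**2 + 140*V)
-3615*H(-4) = -3615*(5 + (-4)**2 + 140*(-4)) = -3615*(5 + 16 - 560) = -3615*(-539) = 1948485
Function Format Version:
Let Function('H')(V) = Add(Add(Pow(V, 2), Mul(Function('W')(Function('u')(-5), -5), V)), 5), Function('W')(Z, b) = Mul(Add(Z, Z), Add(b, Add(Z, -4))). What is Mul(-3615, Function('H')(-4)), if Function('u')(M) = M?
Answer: 1948485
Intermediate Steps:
Function('W')(Z, b) = Mul(2, Z, Add(-4, Z, b)) (Function('W')(Z, b) = Mul(Mul(2, Z), Add(b, Add(-4, Z))) = Mul(Mul(2, Z), Add(-4, Z, b)) = Mul(2, Z, Add(-4, Z, b)))
Function('H')(V) = Add(5, Pow(V, 2), Mul(140, V)) (Function('H')(V) = Add(Add(Pow(V, 2), Mul(Mul(2, -5, Add(-4, -5, -5)), V)), 5) = Add(Add(Pow(V, 2), Mul(Mul(2, -5, -14), V)), 5) = Add(Add(Pow(V, 2), Mul(140, V)), 5) = Add(5, Pow(V, 2), Mul(140, V)))
Mul(-3615, Function('H')(-4)) = Mul(-3615, Add(5, Pow(-4, 2), Mul(140, -4))) = Mul(-3615, Add(5, 16, -560)) = Mul(-3615, -539) = 1948485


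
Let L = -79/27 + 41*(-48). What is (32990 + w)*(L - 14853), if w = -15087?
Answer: -8132366138/27 ≈ -3.0120e+8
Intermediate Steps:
L = -53215/27 (L = -79*1/27 - 1968 = -79/27 - 1968 = -53215/27 ≈ -1970.9)
(32990 + w)*(L - 14853) = (32990 - 15087)*(-53215/27 - 14853) = 17903*(-454246/27) = -8132366138/27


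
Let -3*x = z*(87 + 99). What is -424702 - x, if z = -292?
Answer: -442806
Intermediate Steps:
x = 18104 (x = -(-292)*(87 + 99)/3 = -(-292)*186/3 = -⅓*(-54312) = 18104)
-424702 - x = -424702 - 1*18104 = -424702 - 18104 = -442806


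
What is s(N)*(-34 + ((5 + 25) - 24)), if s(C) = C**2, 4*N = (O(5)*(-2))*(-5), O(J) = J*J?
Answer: -109375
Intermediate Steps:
O(J) = J**2
N = 125/2 (N = ((5**2*(-2))*(-5))/4 = ((25*(-2))*(-5))/4 = (-50*(-5))/4 = (1/4)*250 = 125/2 ≈ 62.500)
s(N)*(-34 + ((5 + 25) - 24)) = (125/2)**2*(-34 + ((5 + 25) - 24)) = 15625*(-34 + (30 - 24))/4 = 15625*(-34 + 6)/4 = (15625/4)*(-28) = -109375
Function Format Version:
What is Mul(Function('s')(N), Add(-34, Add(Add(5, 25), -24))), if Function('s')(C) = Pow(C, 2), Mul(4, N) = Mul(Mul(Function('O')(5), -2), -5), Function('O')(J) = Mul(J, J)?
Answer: -109375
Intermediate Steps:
Function('O')(J) = Pow(J, 2)
N = Rational(125, 2) (N = Mul(Rational(1, 4), Mul(Mul(Pow(5, 2), -2), -5)) = Mul(Rational(1, 4), Mul(Mul(25, -2), -5)) = Mul(Rational(1, 4), Mul(-50, -5)) = Mul(Rational(1, 4), 250) = Rational(125, 2) ≈ 62.500)
Mul(Function('s')(N), Add(-34, Add(Add(5, 25), -24))) = Mul(Pow(Rational(125, 2), 2), Add(-34, Add(Add(5, 25), -24))) = Mul(Rational(15625, 4), Add(-34, Add(30, -24))) = Mul(Rational(15625, 4), Add(-34, 6)) = Mul(Rational(15625, 4), -28) = -109375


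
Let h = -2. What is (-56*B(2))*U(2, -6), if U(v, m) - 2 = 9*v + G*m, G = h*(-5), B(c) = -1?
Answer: -2240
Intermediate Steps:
G = 10 (G = -2*(-5) = 10)
U(v, m) = 2 + 9*v + 10*m (U(v, m) = 2 + (9*v + 10*m) = 2 + 9*v + 10*m)
(-56*B(2))*U(2, -6) = (-56*(-1))*(2 + 9*2 + 10*(-6)) = 56*(2 + 18 - 60) = 56*(-40) = -2240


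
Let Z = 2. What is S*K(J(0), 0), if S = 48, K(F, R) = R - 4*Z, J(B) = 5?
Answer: -384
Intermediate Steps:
K(F, R) = -8 + R (K(F, R) = R - 4*2 = R - 8 = -8 + R)
S*K(J(0), 0) = 48*(-8 + 0) = 48*(-8) = -384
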